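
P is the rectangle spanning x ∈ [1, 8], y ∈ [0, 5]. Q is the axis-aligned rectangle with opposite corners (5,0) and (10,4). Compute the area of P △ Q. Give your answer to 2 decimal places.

|P∩Q|: x∈[5,8], y∈[0,4] → 3·4 = 12.
|P △ Q| = |P| + |Q| − 2·|P∩Q| = 35 + 20 − 24 = 31.00.

31.00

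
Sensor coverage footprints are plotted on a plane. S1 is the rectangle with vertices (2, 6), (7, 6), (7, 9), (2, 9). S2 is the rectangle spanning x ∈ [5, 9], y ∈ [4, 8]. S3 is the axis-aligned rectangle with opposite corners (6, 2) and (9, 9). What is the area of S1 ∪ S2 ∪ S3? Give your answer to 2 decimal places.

35.00

By inclusion–exclusion:
Individual areas: |S1| = 15, |S2| = 16, |S3| = 21.
|S1∩S2|: x∈[5,7], y∈[6,8] → 2·2 = 4.
|S1∩S3|: x∈[6,7], y∈[6,9] → 1·3 = 3.
|S2∩S3|: x∈[6,9], y∈[4,8] → 3·4 = 12.
|S1∩S2∩S3| = 2.
|S1 ∪ S2 ∪ S3| = 52 − 19 + 2 = 35.00.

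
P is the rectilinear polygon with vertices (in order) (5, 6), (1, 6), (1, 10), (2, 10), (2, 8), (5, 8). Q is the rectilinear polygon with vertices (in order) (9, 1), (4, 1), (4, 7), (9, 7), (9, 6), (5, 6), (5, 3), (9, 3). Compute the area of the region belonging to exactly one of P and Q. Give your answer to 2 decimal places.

|P| = 10, |Q| = 18, |P∩Q| = 1.
|P △ Q| = |P| + |Q| − 2·|P∩Q| = 10 + 18 − 2 = 26.00.

26.00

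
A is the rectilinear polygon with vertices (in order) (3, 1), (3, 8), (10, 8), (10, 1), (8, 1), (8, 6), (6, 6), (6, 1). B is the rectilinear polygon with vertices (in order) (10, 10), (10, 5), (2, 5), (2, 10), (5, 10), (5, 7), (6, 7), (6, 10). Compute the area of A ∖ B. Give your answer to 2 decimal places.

21.00

|A| = 39, |A∩B| = 18.
|A ∖ B| = |A| − |A∩B| = 39 − 18 = 21.00.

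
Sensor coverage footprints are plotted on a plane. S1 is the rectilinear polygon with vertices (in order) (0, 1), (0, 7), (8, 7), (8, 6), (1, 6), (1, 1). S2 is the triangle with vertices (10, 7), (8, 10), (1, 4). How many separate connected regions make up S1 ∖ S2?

2

S1 ∖ S2 splits into 2 disjoint pieces (area 8.9167, area 0.1667).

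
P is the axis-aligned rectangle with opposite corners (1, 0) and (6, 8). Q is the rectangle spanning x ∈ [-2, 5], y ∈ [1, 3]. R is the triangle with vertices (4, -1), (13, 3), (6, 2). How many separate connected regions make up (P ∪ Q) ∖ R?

(P ∪ Q) ∖ R is a single connected region.

1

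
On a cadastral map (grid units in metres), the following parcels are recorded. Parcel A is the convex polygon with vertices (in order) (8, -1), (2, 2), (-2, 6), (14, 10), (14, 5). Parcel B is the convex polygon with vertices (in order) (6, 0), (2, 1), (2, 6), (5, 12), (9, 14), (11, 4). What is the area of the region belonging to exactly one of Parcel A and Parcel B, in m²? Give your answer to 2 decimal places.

69.57

|Parcel A| = 97, |Parcel B| = 85, |Parcel A∩Parcel B| = 56.2143.
|Parcel A △ Parcel B| = |Parcel A| + |Parcel B| − 2·|Parcel A∩Parcel B| = 97 + 85 − 112.4286 = 69.57.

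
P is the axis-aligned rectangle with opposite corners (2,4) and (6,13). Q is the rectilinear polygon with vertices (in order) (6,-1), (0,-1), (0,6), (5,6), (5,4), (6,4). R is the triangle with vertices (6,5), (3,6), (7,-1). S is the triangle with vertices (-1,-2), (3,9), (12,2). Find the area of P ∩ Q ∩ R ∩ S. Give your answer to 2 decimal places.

2.19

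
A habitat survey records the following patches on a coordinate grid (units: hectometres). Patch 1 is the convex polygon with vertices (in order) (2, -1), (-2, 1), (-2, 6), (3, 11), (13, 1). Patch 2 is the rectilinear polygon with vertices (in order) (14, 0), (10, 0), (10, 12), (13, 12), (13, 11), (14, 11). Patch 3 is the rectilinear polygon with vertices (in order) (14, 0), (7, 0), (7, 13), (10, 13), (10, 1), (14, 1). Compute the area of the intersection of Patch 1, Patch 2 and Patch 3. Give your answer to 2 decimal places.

0.82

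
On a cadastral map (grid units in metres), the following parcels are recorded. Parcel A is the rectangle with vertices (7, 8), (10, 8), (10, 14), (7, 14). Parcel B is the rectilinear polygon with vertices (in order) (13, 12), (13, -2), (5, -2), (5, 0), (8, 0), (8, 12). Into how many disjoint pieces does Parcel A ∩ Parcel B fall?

1

Parcel A ∩ Parcel B is a single connected region.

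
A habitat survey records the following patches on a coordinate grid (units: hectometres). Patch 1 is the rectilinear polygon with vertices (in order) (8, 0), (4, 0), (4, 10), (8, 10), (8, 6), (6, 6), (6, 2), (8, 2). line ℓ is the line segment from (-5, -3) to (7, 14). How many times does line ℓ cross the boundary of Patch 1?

The segment meets the boundary at (4.176,10), (4,9.75).

2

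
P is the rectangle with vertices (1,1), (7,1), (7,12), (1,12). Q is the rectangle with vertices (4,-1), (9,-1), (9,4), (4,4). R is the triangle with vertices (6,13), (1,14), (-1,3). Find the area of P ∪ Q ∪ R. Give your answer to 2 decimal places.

97.29

By inclusion–exclusion:
Individual areas: |P| = 66, |Q| = 25, |R| = 28.5.
|P∩Q|: x∈[4,7], y∈[1,4] → 3·3 = 9.
|P∩R| = 13.2071.
|Q∩R| = 0.
|P∩Q∩R| = 0.
|P ∪ Q ∪ R| = 119.5 − 22.2071 + 0 = 97.29.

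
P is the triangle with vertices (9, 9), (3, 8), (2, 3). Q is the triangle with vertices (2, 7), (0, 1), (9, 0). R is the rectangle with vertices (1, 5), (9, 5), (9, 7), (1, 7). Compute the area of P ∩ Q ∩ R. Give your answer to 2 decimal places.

The intersection is the polygon with vertices (2.667,6.333), (4,5), (2.4,5).
By the shoelace formula its area is 1.07.

1.07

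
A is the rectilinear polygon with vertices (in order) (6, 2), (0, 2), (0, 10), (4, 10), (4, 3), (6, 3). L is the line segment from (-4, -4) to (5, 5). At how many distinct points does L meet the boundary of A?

The segment meets the boundary at (4,4), (2,2).

2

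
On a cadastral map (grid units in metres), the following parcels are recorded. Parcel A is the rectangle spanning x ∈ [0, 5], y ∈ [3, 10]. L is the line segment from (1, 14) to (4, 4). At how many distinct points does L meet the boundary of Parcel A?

The segment meets the boundary at (2.2,10).

1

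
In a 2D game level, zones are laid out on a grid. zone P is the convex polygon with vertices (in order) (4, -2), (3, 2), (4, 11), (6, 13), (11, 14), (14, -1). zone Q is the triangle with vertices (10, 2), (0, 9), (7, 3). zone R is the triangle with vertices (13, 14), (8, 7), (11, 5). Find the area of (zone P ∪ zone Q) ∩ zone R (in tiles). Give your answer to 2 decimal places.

12.95

The region (zone P ∪ zone Q) ∩ zone R is the polygon with vertices (11.947,9.263), (11,5), (8,7), (11.438,11.812).
By the shoelace formula its area is 12.95.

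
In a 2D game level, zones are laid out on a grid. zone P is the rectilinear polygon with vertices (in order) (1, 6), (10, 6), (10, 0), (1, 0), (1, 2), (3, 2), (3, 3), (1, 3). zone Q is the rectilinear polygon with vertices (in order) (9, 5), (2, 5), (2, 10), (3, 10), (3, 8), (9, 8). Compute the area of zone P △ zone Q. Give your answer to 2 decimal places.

|zone P| = 52, |zone Q| = 23, |zone P∩zone Q| = 7.
|zone P △ zone Q| = |zone P| + |zone Q| − 2·|zone P∩zone Q| = 52 + 23 − 14 = 61.00.

61.00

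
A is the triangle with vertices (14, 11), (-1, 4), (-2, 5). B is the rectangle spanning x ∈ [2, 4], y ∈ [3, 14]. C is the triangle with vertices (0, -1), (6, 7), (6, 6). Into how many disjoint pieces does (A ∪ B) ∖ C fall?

(A ∪ B) ∖ C splits into 2 disjoint pieces (area 30.3167, area 0.1905).

2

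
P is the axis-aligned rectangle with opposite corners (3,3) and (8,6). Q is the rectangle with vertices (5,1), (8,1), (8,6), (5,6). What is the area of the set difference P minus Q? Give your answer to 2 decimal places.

6.00

|P∩Q|: x∈[5,8], y∈[3,6] → 3·3 = 9.
|P| = 15.
|P ∖ Q| = |P| − |P∩Q| = 15 − 9 = 6.00.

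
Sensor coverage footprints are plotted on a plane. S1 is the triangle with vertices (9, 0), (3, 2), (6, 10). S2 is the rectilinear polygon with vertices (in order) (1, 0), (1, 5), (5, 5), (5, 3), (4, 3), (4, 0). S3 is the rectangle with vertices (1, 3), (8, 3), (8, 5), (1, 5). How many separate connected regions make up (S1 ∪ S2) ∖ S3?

2

(S1 ∪ S2) ∖ S3 splits into 2 disjoint pieces (area 18.5, area 8.4375).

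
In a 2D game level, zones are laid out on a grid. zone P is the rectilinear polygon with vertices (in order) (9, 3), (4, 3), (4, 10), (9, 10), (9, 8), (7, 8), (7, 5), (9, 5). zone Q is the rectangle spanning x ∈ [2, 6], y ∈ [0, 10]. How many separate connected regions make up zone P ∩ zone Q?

1

zone P ∩ zone Q is a single connected region.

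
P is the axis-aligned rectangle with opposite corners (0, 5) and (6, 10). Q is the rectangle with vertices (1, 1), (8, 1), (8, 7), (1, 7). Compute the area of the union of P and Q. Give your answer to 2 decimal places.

By inclusion–exclusion:
Individual areas: |P| = 30, |Q| = 42.
|P∩Q|: x∈[1,6], y∈[5,7] → 5·2 = 10.
|P ∪ Q| = 72 − 10 = 62.00.

62.00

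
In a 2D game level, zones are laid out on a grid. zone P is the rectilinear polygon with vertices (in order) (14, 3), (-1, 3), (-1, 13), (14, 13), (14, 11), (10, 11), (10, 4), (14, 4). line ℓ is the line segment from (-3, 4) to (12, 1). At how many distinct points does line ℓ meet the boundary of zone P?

2

The segment meets the boundary at (2,3), (-1,3.6).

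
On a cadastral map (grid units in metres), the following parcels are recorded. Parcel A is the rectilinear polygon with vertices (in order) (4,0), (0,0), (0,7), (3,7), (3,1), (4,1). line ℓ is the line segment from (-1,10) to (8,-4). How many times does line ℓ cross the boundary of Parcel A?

The segment meets the boundary at (3,3.778), (0.929,7).

2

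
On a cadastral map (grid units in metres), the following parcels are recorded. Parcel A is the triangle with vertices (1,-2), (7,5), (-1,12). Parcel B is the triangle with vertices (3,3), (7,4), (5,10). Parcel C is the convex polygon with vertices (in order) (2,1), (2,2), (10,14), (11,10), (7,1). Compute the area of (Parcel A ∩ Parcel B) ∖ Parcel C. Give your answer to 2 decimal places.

1.87

|Parcel A ∩ Parcel B| = 8.8821.
|(Parcel A ∩ Parcel B) ∩ Parcel C| = 7.0136.
|(Parcel A ∩ Parcel B) ∖ Parcel C| = 8.8821 − 7.0136 = 1.87.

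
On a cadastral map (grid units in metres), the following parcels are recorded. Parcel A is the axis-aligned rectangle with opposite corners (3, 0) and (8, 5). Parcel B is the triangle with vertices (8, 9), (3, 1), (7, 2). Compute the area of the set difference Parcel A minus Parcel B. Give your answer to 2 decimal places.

15.36

|Parcel A| = 25, |Parcel A∩Parcel B| = 9.6429.
|Parcel A ∖ Parcel B| = |Parcel A| − |Parcel A∩Parcel B| = 25 − 9.6429 = 15.36.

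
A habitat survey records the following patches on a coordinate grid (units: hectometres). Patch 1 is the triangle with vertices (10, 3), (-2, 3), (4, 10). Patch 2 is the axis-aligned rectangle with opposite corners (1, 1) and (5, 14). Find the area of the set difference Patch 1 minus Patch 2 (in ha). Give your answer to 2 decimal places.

|Patch 1| = 42, |Patch 1∩Patch 2| = 22.1667.
|Patch 1 ∖ Patch 2| = |Patch 1| − |Patch 1∩Patch 2| = 42 − 22.1667 = 19.83.

19.83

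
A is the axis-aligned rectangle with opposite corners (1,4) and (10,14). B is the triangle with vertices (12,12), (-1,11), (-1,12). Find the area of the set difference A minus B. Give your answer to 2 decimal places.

85.50

|A| = 90, |A∩B| = 4.5.
|A ∖ B| = |A| − |A∩B| = 90 − 4.5 = 85.50.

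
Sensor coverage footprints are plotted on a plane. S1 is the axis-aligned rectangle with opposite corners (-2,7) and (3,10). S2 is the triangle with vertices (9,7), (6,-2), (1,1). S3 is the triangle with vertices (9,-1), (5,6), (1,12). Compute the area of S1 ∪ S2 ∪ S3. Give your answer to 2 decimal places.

By inclusion–exclusion:
Individual areas: |S1| = 15, |S2| = 27, |S3| = 2.
|S1∩S2| = 0.
|S1∩S3| = 0.1474.
|S2∩S3| = 0.4916.
|S1∩S2∩S3| = 0.
|S1 ∪ S2 ∪ S3| = 44 − 0.639 + 0 = 43.36.

43.36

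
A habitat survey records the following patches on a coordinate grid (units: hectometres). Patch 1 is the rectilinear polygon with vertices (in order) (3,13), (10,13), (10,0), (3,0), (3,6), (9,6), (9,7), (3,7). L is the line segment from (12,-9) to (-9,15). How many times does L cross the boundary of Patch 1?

The segment meets the boundary at (3,1.286), (4.125,0).

2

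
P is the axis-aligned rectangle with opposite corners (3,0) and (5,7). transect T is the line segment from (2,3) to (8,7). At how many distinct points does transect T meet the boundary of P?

The segment meets the boundary at (5,5), (3,3.667).

2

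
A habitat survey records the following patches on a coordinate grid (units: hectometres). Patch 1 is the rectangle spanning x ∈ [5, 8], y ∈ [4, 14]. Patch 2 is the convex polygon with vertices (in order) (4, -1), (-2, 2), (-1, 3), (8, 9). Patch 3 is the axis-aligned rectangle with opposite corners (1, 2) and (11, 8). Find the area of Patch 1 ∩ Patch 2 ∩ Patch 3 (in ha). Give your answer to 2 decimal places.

The intersection is the polygon with vertices (5,7), (6.5,8), (7.6,8), (6,4), (5,4).
By the shoelace formula its area is 6.45.

6.45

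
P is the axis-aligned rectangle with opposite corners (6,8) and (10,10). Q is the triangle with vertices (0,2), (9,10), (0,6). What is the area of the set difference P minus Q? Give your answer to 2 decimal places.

|P| = 8, |P∩Q| = 1.75.
|P ∖ Q| = |P| − |P∩Q| = 8 − 1.75 = 6.25.

6.25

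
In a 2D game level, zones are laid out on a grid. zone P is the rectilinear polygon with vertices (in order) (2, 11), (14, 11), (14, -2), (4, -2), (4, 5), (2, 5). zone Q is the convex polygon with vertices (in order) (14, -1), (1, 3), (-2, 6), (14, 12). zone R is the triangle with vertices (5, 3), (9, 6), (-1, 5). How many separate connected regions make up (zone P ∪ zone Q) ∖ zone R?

1

(zone P ∪ zone Q) ∖ zone R is a single connected region.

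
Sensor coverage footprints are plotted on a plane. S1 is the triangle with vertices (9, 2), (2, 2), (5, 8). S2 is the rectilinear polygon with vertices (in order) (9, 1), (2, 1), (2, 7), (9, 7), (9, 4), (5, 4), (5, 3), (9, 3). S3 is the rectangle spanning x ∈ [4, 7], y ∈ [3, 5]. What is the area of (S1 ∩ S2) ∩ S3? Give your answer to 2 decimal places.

|S1 ∩ S2| = 17.4167.
|(S1 ∩ S2) ∩ S3| = 4.00.

4.00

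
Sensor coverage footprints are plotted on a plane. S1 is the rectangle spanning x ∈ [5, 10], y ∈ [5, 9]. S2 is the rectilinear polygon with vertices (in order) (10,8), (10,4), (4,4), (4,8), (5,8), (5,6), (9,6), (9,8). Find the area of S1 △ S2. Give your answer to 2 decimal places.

|S1| = 20, |S2| = 16, |S1∩S2| = 7.
|S1 △ S2| = |S1| + |S2| − 2·|S1∩S2| = 20 + 16 − 14 = 22.00.

22.00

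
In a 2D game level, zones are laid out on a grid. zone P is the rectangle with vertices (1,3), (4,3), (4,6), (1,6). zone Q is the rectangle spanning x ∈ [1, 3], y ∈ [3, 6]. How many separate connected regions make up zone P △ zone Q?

zone P △ zone Q is a single connected region.

1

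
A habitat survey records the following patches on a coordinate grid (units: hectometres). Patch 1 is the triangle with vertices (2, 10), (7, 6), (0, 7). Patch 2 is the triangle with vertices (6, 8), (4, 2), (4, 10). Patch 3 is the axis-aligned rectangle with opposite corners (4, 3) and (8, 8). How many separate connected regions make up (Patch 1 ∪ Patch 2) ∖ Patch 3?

(Patch 1 ∪ Patch 2) ∖ Patch 3 splits into 2 disjoint pieces (area 10.5429, area 0.1667).

2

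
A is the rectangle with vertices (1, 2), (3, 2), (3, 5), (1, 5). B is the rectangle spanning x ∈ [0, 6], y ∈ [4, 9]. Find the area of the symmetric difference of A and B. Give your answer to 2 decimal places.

|A∩B|: x∈[1,3], y∈[4,5] → 2·1 = 2.
|A △ B| = |A| + |B| − 2·|A∩B| = 6 + 30 − 4 = 32.00.

32.00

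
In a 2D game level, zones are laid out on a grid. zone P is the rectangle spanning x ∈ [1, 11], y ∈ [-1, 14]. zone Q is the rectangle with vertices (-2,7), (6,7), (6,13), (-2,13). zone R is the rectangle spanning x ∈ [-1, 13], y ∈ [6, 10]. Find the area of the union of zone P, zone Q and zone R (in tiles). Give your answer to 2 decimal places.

178.00

By inclusion–exclusion:
Individual areas: |zone P| = 150, |zone Q| = 48, |zone R| = 56.
|zone P∩zone Q|: x∈[1,6], y∈[7,13] → 5·6 = 30.
|zone P∩zone R|: x∈[1,11], y∈[6,10] → 10·4 = 40.
|zone Q∩zone R|: x∈[-1,6], y∈[7,10] → 7·3 = 21.
|zone P∩zone Q∩zone R| = 15.
|zone P ∪ zone Q ∪ zone R| = 254 − 91 + 15 = 178.00.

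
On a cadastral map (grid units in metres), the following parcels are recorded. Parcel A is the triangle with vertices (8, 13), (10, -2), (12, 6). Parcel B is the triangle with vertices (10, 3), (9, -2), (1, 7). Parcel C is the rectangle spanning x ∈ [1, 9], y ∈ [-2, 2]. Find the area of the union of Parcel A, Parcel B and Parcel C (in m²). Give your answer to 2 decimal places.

71.62

By inclusion–exclusion:
Individual areas: |Parcel A| = 23, |Parcel B| = 24.5, |Parcel C| = 32.
|Parcel A∩Parcel B| = 0.7717.
|Parcel A∩Parcel C| = 0.
|Parcel B∩Parcel C| = 7.1111.
|Parcel A∩Parcel B∩Parcel C| = 0.
|Parcel A ∪ Parcel B ∪ Parcel C| = 79.5 − 7.8828 + 0 = 71.62.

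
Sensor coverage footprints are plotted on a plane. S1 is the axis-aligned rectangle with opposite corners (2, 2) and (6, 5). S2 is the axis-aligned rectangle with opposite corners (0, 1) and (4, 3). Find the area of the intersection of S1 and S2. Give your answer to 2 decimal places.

2.00

|S1∩S2|: x∈[2,4], y∈[2,3] → 2·1 = 2.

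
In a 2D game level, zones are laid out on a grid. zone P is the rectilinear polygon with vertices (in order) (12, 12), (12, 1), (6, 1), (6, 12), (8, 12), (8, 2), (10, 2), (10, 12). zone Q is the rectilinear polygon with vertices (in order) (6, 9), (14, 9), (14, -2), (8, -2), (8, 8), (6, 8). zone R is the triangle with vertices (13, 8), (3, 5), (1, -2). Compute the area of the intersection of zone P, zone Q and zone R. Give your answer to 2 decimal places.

2.13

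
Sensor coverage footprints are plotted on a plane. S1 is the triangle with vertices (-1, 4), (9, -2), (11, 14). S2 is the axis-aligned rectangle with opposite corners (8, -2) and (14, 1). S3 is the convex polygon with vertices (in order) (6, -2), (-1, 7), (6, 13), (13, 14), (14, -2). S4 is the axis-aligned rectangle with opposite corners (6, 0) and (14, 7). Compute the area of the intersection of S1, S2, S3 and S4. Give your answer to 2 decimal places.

1.31

The intersection is the polygon with vertices (9.375,1), (9.25,0), (8,0), (8,1).
By the shoelace formula its area is 1.31.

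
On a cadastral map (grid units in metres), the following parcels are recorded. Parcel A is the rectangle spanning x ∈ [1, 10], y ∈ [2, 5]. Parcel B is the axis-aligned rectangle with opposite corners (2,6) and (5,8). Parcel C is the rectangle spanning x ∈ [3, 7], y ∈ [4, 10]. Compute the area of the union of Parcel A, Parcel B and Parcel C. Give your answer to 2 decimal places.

By inclusion–exclusion:
Individual areas: |Parcel A| = 27, |Parcel B| = 6, |Parcel C| = 24.
|Parcel A∩Parcel B| = 0 (no overlap).
|Parcel A∩Parcel C|: x∈[3,7], y∈[4,5] → 4·1 = 4.
|Parcel B∩Parcel C|: x∈[3,5], y∈[6,8] → 2·2 = 4.
|Parcel A∩Parcel B∩Parcel C| = 0.
|Parcel A ∪ Parcel B ∪ Parcel C| = 57 − 8 + 0 = 49.00.

49.00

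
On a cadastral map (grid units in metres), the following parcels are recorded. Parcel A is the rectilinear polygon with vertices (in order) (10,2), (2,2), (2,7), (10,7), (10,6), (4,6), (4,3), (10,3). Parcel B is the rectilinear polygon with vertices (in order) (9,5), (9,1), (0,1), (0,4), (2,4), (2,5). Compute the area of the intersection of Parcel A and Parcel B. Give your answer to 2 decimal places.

The intersection is the polygon with vertices (2,2), (2,4), (2,5), (4,5), (4,3), (9,3), (9,2).
By the shoelace formula its area is 11.00.

11.00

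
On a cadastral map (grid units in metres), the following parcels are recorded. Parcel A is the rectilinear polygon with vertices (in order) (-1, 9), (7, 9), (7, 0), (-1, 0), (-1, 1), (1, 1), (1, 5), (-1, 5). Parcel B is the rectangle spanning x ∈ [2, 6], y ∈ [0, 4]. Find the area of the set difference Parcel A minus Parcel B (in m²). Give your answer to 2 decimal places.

48.00

|Parcel A| = 64, |Parcel A∩Parcel B| = 16.
|Parcel A ∖ Parcel B| = |Parcel A| − |Parcel A∩Parcel B| = 64 − 16 = 48.00.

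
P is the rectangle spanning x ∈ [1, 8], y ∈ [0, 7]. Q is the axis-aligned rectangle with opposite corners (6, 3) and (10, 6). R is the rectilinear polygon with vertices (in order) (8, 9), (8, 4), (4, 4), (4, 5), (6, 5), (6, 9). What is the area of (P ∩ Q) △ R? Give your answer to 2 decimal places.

10.00

|P ∩ Q| = 6.
|(P ∩ Q) ∩ R| = 4.
|(P ∩ Q) △ R| = 6 + 12 − 8 = 10.00.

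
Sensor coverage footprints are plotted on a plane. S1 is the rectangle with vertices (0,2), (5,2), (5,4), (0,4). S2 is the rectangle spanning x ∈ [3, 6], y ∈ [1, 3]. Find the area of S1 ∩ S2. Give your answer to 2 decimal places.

|S1∩S2|: x∈[3,5], y∈[2,3] → 2·1 = 2.

2.00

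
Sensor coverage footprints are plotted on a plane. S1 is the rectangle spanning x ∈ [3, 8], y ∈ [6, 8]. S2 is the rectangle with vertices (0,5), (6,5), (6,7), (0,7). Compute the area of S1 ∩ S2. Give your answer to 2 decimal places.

3.00

|S1∩S2|: x∈[3,6], y∈[6,7] → 3·1 = 3.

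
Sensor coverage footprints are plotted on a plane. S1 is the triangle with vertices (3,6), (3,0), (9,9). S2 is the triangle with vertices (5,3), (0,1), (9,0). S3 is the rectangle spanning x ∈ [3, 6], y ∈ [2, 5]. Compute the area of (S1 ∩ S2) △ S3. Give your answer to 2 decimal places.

9.33

|S1 ∩ S2| = 2.0621.
|(S1 ∩ S2) ∩ S3| = 0.8667.
|(S1 ∩ S2) △ S3| = 2.0621 + 9 − 1.7333 = 9.33.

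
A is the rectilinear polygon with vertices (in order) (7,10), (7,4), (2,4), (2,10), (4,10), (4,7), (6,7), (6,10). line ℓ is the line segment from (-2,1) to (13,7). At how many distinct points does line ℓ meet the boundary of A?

The segment meets the boundary at (5.5,4), (7,4.6).

2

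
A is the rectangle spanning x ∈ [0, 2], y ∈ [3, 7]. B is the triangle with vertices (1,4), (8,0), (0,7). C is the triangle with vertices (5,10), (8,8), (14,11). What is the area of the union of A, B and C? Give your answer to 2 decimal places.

23.96

By inclusion–exclusion:
Individual areas: |A| = 8, |B| = 8.5, |C| = 10.5.
|A∩B| = 3.0357.
|A∩C| = 0.
|B∩C| = 0.
|A∩B∩C| = 0.
|A ∪ B ∪ C| = 27 − 3.0357 + 0 = 23.96.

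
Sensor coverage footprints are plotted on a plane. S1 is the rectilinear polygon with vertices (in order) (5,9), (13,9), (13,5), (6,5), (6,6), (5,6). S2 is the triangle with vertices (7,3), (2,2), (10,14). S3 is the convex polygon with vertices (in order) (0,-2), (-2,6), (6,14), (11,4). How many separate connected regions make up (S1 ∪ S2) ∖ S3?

1

(S1 ∪ S2) ∖ S3 is a single connected region.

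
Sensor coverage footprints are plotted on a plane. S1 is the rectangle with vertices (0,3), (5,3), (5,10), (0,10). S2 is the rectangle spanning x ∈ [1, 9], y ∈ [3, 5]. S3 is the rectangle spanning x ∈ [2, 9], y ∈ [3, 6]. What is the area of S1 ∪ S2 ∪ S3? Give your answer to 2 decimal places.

By inclusion–exclusion:
Individual areas: |S1| = 35, |S2| = 16, |S3| = 21.
|S1∩S2|: x∈[1,5], y∈[3,5] → 4·2 = 8.
|S1∩S3|: x∈[2,5], y∈[3,6] → 3·3 = 9.
|S2∩S3|: x∈[2,9], y∈[3,5] → 7·2 = 14.
|S1∩S2∩S3| = 6.
|S1 ∪ S2 ∪ S3| = 72 − 31 + 6 = 47.00.

47.00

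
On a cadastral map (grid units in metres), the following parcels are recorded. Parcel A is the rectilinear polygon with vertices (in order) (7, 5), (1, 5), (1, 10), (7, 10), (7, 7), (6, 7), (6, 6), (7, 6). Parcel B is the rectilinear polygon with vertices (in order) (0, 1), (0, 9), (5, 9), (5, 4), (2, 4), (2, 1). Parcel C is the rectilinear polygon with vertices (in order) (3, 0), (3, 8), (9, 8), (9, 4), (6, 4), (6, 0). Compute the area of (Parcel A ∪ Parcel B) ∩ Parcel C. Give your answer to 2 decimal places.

13.00

|Parcel A ∪ Parcel B| = 44.
|(Parcel A ∪ Parcel B) ∩ Parcel C| = 13.00.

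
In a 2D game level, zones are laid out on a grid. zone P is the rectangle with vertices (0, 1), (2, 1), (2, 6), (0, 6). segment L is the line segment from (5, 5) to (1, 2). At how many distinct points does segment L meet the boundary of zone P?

1

The segment meets the boundary at (2,2.75).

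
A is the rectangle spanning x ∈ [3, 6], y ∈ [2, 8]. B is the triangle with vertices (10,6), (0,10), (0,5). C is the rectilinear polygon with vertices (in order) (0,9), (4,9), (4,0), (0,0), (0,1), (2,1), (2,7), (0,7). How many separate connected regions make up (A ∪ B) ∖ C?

3

(A ∪ B) ∖ C splits into 3 disjoint pieces (area 16.2, area 3.8, area 1.25).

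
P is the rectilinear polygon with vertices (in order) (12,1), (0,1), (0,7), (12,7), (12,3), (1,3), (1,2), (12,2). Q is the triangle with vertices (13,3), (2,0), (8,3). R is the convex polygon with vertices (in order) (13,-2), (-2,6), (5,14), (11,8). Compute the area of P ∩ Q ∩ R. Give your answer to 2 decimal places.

1.29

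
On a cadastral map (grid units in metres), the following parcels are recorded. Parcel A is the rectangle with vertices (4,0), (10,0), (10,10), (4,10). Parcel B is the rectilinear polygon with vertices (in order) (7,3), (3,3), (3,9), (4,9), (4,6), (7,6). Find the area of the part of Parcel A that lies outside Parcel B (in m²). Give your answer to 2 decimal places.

51.00

|Parcel A| = 60, |Parcel A∩Parcel B| = 9.
|Parcel A ∖ Parcel B| = |Parcel A| − |Parcel A∩Parcel B| = 60 − 9 = 51.00.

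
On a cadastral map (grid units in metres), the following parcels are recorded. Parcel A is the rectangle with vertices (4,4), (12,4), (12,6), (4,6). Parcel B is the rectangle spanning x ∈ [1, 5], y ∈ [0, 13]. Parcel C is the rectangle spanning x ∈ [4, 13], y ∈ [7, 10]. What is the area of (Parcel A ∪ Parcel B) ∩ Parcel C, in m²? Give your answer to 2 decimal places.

The region (Parcel A ∪ Parcel B) ∩ Parcel C is the polygon with vertices (5,7), (4,7), (4,10), (5,10).
By the shoelace formula its area is 3.00.

3.00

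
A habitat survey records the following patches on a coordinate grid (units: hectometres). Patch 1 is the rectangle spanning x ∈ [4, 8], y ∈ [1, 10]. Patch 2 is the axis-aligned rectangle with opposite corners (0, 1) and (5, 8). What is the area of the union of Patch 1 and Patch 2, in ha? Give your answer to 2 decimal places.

By inclusion–exclusion:
Individual areas: |Patch 1| = 36, |Patch 2| = 35.
|Patch 1∩Patch 2|: x∈[4,5], y∈[1,8] → 1·7 = 7.
|Patch 1 ∪ Patch 2| = 71 − 7 = 64.00.

64.00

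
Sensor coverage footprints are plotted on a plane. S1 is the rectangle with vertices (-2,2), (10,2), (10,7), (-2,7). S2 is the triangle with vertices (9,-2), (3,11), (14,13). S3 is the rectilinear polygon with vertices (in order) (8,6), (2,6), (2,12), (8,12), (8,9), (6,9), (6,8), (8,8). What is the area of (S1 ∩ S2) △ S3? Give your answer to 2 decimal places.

48.15

|S1 ∩ S2| = 20.
|(S1 ∩ S2) ∩ S3| = 2.9231.
|(S1 ∩ S2) △ S3| = 20 + 34 − 5.8462 = 48.15.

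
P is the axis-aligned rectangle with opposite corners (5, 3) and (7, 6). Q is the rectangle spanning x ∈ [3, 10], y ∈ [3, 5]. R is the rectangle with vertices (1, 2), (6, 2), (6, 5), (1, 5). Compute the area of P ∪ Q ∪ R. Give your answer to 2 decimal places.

25.00

By inclusion–exclusion:
Individual areas: |P| = 6, |Q| = 14, |R| = 15.
|P∩Q|: x∈[5,7], y∈[3,5] → 2·2 = 4.
|P∩R|: x∈[5,6], y∈[3,5] → 1·2 = 2.
|Q∩R|: x∈[3,6], y∈[3,5] → 3·2 = 6.
|P∩Q∩R| = 2.
|P ∪ Q ∪ R| = 35 − 12 + 2 = 25.00.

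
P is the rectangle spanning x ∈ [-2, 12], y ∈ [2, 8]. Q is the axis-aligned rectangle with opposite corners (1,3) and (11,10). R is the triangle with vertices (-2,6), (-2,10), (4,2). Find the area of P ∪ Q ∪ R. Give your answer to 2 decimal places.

By inclusion–exclusion:
Individual areas: |P| = 84, |Q| = 70, |R| = 12.
|P∩Q|: x∈[1,11], y∈[3,8] → 10·5 = 50.
|P∩R| = 10.5.
|Q∩R| = 2.625.
|P∩Q∩R| = 2.625.
|P ∪ Q ∪ R| = 166 − 63.125 + 2.625 = 105.50.

105.50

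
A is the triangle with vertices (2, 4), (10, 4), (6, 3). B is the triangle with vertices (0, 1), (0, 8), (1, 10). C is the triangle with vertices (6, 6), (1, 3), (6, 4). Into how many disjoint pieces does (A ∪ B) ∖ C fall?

(A ∪ B) ∖ C splits into 3 disjoint pieces (area 0.0392, area 3.1111, area 3.5).

3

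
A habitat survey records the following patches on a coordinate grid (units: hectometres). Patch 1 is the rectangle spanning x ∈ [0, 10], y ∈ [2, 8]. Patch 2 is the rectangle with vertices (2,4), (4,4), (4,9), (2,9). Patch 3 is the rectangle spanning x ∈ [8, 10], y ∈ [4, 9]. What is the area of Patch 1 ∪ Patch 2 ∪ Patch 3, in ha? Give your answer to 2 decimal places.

By inclusion–exclusion:
Individual areas: |Patch 1| = 60, |Patch 2| = 10, |Patch 3| = 10.
|Patch 1∩Patch 2|: x∈[2,4], y∈[4,8] → 2·4 = 8.
|Patch 1∩Patch 3|: x∈[8,10], y∈[4,8] → 2·4 = 8.
|Patch 2∩Patch 3| = 0 (no overlap).
|Patch 1∩Patch 2∩Patch 3| = 0.
|Patch 1 ∪ Patch 2 ∪ Patch 3| = 80 − 16 + 0 = 64.00.

64.00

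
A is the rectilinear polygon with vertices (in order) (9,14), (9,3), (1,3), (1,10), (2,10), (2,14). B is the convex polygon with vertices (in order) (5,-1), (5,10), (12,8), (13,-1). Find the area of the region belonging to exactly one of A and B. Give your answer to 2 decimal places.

|A| = 84, |B| = 74.5, |A∩B| = 25.7143.
|A △ B| = |A| + |B| − 2·|A∩B| = 84 + 74.5 − 51.4286 = 107.07.

107.07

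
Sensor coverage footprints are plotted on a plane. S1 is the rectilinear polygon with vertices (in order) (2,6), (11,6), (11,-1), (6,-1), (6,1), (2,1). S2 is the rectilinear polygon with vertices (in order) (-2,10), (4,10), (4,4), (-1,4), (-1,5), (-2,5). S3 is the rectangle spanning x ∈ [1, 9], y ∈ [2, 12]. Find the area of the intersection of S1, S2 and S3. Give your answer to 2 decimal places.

4.00

The intersection is the polygon with vertices (4,4), (2,4), (2,6), (4,6).
By the shoelace formula its area is 4.00.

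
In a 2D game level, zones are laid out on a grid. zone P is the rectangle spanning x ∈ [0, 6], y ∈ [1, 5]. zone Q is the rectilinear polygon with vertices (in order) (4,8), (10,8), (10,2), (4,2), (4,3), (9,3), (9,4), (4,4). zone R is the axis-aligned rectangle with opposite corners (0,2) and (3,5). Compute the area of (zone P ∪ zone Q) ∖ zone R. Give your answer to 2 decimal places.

42.00

|zone P ∪ zone Q| = 51.
|(zone P ∪ zone Q) ∩ zone R| = 9.
|(zone P ∪ zone Q) ∖ zone R| = 51 − 9 = 42.00.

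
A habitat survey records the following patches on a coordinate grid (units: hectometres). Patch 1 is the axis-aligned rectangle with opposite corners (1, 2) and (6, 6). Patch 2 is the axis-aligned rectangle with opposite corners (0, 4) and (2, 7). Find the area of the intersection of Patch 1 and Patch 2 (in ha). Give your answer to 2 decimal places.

2.00

|Patch 1∩Patch 2|: x∈[1,2], y∈[4,6] → 1·2 = 2.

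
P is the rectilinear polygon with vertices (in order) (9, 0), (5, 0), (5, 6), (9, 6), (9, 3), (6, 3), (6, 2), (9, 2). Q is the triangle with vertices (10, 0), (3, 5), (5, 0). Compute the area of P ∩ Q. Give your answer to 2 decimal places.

The intersection is the polygon with vertices (5,0), (5,3.571), (6,2.857), (6,2), (7.2,2), (9,0.714), (9,0).
By the shoelace formula its area is 8.06.

8.06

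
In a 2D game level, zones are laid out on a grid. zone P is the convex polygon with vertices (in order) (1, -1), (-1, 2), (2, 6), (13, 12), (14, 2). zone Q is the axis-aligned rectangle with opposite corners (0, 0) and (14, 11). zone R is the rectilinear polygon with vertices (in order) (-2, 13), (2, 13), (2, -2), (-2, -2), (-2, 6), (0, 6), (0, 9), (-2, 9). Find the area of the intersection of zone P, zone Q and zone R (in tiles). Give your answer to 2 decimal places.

9.25

The intersection is the polygon with vertices (0,3.333), (2,6), (2,0), (0.333,0), (0,0.5).
By the shoelace formula its area is 9.25.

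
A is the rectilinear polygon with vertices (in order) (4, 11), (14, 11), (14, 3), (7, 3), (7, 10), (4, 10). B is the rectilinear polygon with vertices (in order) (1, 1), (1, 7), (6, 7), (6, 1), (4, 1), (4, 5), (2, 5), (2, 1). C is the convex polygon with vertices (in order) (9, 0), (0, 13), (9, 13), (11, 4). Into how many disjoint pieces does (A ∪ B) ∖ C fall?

(A ∪ B) ∖ C splits into 2 disjoint pieces (area 29.6944, area 19.5385).

2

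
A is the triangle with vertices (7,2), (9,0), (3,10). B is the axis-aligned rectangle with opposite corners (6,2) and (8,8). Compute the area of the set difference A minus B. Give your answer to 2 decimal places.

|A| = 4, |A∩B| = 1.7.
|A ∖ B| = |A| − |A∩B| = 4 − 1.7 = 2.30.

2.30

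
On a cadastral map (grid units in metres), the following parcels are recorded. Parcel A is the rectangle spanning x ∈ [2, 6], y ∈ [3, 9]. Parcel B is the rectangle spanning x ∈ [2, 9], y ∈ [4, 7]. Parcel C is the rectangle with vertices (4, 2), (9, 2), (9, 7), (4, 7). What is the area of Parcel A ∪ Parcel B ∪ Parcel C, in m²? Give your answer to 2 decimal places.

41.00

By inclusion–exclusion:
Individual areas: |Parcel A| = 24, |Parcel B| = 21, |Parcel C| = 25.
|Parcel A∩Parcel B|: x∈[2,6], y∈[4,7] → 4·3 = 12.
|Parcel A∩Parcel C|: x∈[4,6], y∈[3,7] → 2·4 = 8.
|Parcel B∩Parcel C|: x∈[4,9], y∈[4,7] → 5·3 = 15.
|Parcel A∩Parcel B∩Parcel C| = 6.
|Parcel A ∪ Parcel B ∪ Parcel C| = 70 − 35 + 6 = 41.00.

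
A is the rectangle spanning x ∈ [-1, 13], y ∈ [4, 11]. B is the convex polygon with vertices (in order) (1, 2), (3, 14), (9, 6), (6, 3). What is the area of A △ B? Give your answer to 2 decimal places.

|A| = 98, |B| = 50, |A∩B| = 38.2083.
|A △ B| = |A| + |B| − 2·|A∩B| = 98 + 50 − 76.4167 = 71.58.

71.58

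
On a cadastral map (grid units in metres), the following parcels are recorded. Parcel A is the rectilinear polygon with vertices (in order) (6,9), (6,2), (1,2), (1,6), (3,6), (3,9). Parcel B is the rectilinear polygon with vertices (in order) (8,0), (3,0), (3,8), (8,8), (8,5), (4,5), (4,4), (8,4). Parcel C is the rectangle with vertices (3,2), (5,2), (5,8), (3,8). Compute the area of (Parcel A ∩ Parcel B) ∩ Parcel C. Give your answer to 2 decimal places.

|Parcel A ∩ Parcel B| = 16.
|(Parcel A ∩ Parcel B) ∩ Parcel C| = 11.00.

11.00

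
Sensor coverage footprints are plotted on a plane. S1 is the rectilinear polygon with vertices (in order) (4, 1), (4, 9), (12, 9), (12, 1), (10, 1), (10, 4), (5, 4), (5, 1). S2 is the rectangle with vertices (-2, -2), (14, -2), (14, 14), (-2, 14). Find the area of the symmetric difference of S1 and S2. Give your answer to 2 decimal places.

|S1| = 49, |S2| = 256, |S1∩S2| = 49.
|S1 △ S2| = |S1| + |S2| − 2·|S1∩S2| = 49 + 256 − 98 = 207.00.

207.00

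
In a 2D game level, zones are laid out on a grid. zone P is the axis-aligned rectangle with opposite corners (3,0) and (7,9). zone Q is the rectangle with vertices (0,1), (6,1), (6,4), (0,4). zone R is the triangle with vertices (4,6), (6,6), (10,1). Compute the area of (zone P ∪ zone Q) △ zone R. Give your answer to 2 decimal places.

|zone P ∪ zone Q| = 45.
|(zone P ∪ zone Q) ∩ zone R| = 3.125.
|(zone P ∪ zone Q) △ zone R| = 45 + 5 − 6.25 = 43.75.

43.75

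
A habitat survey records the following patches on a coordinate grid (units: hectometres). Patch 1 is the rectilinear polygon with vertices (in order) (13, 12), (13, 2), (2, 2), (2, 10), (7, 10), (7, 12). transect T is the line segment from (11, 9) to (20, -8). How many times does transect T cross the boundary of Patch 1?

The segment meets the boundary at (13,5.222).

1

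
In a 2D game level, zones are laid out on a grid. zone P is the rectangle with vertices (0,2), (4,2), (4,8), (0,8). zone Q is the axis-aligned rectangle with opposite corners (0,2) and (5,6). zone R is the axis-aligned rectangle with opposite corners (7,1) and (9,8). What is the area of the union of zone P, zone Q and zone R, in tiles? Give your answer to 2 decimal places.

By inclusion–exclusion:
Individual areas: |zone P| = 24, |zone Q| = 20, |zone R| = 14.
|zone P∩zone Q|: x∈[0,4], y∈[2,6] → 4·4 = 16.
|zone P∩zone R| = 0 (no overlap).
|zone Q∩zone R| = 0 (no overlap).
|zone P∩zone Q∩zone R| = 0.
|zone P ∪ zone Q ∪ zone R| = 58 − 16 + 0 = 42.00.

42.00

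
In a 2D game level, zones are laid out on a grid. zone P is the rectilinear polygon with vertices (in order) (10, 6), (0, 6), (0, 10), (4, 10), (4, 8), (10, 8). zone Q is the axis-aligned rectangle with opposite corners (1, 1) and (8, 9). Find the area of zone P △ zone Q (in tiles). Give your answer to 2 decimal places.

|zone P| = 28, |zone Q| = 56, |zone P∩zone Q| = 17.
|zone P △ zone Q| = |zone P| + |zone Q| − 2·|zone P∩zone Q| = 28 + 56 − 34 = 50.00.

50.00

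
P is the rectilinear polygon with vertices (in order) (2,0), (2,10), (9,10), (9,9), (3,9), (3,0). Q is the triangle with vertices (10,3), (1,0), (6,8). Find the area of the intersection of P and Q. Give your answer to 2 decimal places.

1.90

The intersection is the polygon with vertices (2,1.6), (3,3.2), (3,0.667), (2,0.333).
By the shoelace formula its area is 1.90.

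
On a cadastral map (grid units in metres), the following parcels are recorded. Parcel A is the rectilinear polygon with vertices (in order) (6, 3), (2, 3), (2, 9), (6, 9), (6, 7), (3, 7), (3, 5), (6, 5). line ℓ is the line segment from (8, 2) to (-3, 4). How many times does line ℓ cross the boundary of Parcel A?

The segment meets the boundary at (2,3.091), (2.5,3).

2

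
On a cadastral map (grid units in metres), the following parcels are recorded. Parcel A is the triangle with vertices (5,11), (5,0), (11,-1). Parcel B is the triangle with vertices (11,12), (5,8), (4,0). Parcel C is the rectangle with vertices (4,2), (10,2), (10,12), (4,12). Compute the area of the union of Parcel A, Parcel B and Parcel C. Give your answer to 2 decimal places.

By inclusion–exclusion:
Individual areas: |Parcel A| = 33, |Parcel B| = 22, |Parcel C| = 60.
|Parcel A∩Parcel B| = 9.9196.
|Parcel A∩Parcel C| = 20.25.
|Parcel B∩Parcel C| = 20.5595.
|Parcel A∩Parcel B∩Parcel C| = 9.8958.
|Parcel A ∪ Parcel B ∪ Parcel C| = 115 − 50.7292 + 9.8958 = 74.17.

74.17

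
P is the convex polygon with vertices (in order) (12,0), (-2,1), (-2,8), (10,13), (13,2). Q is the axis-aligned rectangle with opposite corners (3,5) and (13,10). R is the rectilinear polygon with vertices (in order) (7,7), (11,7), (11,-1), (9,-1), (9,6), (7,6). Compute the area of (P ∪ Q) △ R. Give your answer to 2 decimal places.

|P ∪ Q| = 148.
|(P ∪ Q) ∩ R| = 15.7143.
|(P ∪ Q) △ R| = 148 + 18 − 31.4286 = 134.57.

134.57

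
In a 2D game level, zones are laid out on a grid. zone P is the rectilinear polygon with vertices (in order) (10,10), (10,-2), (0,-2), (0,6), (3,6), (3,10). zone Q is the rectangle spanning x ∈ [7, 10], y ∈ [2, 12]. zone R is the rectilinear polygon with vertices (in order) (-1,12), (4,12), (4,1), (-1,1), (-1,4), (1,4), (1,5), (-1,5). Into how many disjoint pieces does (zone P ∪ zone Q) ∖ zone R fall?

2

(zone P ∪ zone Q) ∖ zone R splits into 2 disjoint pieces (area 90, area 1).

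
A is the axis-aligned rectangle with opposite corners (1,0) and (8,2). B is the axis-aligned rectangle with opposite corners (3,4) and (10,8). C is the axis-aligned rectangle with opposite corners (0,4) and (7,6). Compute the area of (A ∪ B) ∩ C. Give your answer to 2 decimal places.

The region (A ∪ B) ∩ C is the polygon with vertices (3,6), (7,6), (7,4), (3,4).
By the shoelace formula its area is 8.00.

8.00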